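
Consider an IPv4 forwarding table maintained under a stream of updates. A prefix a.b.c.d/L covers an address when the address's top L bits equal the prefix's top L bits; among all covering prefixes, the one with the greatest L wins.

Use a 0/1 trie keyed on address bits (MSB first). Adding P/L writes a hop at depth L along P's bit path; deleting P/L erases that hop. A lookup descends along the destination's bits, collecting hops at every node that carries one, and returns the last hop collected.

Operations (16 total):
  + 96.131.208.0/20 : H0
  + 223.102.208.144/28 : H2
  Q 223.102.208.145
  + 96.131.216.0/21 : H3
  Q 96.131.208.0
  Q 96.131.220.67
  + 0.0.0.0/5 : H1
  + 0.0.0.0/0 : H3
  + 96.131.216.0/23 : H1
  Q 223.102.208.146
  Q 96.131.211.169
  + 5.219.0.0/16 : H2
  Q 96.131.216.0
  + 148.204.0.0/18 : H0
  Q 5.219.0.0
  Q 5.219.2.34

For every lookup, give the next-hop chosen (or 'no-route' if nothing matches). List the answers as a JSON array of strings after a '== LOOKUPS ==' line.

Trace:
  + 96.131.208.0/20 (H0) depth=20
  + 223.102.208.144/28 (H2) depth=28
  Q 223.102.208.145: descend 1101111101100110110100001001 ; hops seen [H2] ; pick H2
  + 96.131.216.0/21 (H3) depth=21
  Q 96.131.208.0: descend 01100000100000111101 ; hops seen [H0] ; pick H0
  Q 96.131.220.67: descend 011000001000001111011 ; hops seen [H0,H3] ; pick H3
  + 0.0.0.0/5 (H1) depth=5
  + 0.0.0.0/0 (H3) depth=0
  + 96.131.216.0/23 (H1) depth=23
  Q 223.102.208.146: descend 1101111101100110110100001001 ; hops seen [H3,H2] ; pick H2
  Q 96.131.211.169: descend 01100000100000111101 ; hops seen [H3,H0] ; pick H0
  + 5.219.0.0/16 (H2) depth=16
  Q 96.131.216.0: descend 01100000100000111101100 ; hops seen [H3,H0,H3,H1] ; pick H1
  + 148.204.0.0/18 (H0) depth=18
  Q 5.219.0.0: descend 0000010111011011 ; hops seen [H3,H1,H2] ; pick H2
  Q 5.219.2.34: descend 0000010111011011 ; hops seen [H3,H1,H2] ; pick H2

== LOOKUPS ==
["H2","H0","H3","H2","H0","H1","H2","H2"]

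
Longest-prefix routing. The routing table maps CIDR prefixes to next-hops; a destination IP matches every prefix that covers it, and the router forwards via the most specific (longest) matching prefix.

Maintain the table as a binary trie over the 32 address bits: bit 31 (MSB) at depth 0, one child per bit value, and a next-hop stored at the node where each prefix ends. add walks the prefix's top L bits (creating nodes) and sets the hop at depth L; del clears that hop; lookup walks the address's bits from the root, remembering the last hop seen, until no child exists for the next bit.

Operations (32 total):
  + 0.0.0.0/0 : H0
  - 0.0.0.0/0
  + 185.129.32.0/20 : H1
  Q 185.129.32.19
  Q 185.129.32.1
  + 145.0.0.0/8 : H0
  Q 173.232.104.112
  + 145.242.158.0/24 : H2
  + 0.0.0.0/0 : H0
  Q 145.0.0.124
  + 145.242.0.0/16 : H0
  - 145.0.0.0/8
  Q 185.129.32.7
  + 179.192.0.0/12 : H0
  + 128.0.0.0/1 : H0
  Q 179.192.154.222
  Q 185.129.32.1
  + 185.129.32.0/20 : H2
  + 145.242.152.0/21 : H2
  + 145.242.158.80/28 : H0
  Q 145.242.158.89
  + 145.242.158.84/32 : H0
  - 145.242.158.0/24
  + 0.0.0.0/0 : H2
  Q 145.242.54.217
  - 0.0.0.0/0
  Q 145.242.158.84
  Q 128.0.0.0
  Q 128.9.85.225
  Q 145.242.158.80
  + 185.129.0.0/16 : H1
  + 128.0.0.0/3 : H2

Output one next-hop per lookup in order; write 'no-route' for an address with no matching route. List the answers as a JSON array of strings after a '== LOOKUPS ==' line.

Trace:
  add 0.0.0.0/0 -> H0 at depth 0
  del 0.0.0.0/0 (clear depth 0)
  add 185.129.32.0/20 -> H1 at depth 20
  Q 185.129.32.19: descend 10111001100000010010 ; hops seen [H1] ; pick H1
  Q 185.129.32.1: descend 10111001100000010010 ; hops seen [H1] ; pick H1
  add 145.0.0.0/8 -> H0 at depth 8
  Q 173.232.104.112: descend 101 ; hops seen [∅] ; pick no-route
  add 145.242.158.0/24 -> H2 at depth 24
  add 0.0.0.0/0 -> H0 at depth 0
  Q 145.0.0.124: descend 10010001 ; hops seen [H0,H0] ; pick H0
  add 145.242.0.0/16 -> H0 at depth 16
  del 145.0.0.0/8 (clear depth 8)
  Q 185.129.32.7: descend 10111001100000010010 ; hops seen [H0,H1] ; pick H1
  add 179.192.0.0/12 -> H0 at depth 12
  add 128.0.0.0/1 -> H0 at depth 1
  Q 179.192.154.222: descend 101100111100 ; hops seen [H0,H0,H0] ; pick H0
  Q 185.129.32.1: descend 10111001100000010010 ; hops seen [H0,H0,H1] ; pick H1
  add 185.129.32.0/20 -> H2 at depth 20
  add 145.242.152.0/21 -> H2 at depth 21
  add 145.242.158.80/28 -> H0 at depth 28
  Q 145.242.158.89: descend 1001000111110010100111100101 ; hops seen [H0,H0,H0,H2,H2,H0] ; pick H0
  add 145.242.158.84/32 -> H0 at depth 32
  del 145.242.158.0/24 (clear depth 24)
  add 0.0.0.0/0 -> H2 at depth 0
  Q 145.242.54.217: descend 1001000111110010 ; hops seen [H2,H0,H0] ; pick H0
  del 0.0.0.0/0 (clear depth 0)
  Q 145.242.158.84: descend 10010001111100101001111001010100 ; hops seen [H0,H0,H2,H0,H0] ; pick H0
  Q 128.0.0.0: descend 100 ; hops seen [H0] ; pick H0
  Q 128.9.85.225: descend 100 ; hops seen [H0] ; pick H0
  Q 145.242.158.80: descend 10010001111100101001111001010 ; hops seen [H0,H0,H2,H0] ; pick H0
  add 185.129.0.0/16 -> H1 at depth 16
  add 128.0.0.0/3 -> H2 at depth 3

== LOOKUPS ==
["H1","H1","no-route","H0","H1","H0","H1","H0","H0","H0","H0","H0","H0"]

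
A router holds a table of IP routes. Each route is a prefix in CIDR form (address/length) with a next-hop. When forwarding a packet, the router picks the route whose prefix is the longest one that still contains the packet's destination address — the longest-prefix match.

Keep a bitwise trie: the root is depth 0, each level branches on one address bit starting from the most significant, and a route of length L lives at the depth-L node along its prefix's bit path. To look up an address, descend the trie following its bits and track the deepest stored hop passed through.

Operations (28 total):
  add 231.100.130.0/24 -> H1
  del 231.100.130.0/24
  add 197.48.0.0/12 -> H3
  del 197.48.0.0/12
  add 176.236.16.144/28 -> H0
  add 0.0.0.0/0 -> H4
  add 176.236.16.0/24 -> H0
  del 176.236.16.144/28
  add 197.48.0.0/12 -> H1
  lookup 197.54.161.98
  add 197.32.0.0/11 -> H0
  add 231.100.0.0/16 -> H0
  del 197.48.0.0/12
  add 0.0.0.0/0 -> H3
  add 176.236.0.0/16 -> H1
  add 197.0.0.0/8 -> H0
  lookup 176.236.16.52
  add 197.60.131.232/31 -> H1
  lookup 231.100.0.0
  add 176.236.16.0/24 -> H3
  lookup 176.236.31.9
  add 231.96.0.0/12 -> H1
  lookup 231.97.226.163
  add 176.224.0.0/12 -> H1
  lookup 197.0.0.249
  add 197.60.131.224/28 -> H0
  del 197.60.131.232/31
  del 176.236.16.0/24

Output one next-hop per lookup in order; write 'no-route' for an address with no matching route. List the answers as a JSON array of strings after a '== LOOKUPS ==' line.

Apply in order:
  add 231.100.130.0/24 -> H1 at depth 24
  del 231.100.130.0/24 (clear depth 24)
  add 197.48.0.0/12 -> H3 at depth 12
  del 197.48.0.0/12 (clear depth 12)
  add 176.236.16.144/28 -> H0 at depth 28
  add 0.0.0.0/0 -> H4 at depth 0
  add 176.236.16.0/24 -> H0 at depth 24
  del 176.236.16.144/28 (clear depth 28)
  add 197.48.0.0/12 -> H1 at depth 12
  Q 197.54.161.98: descend 110001010011 ; hops seen [H4,H1] ; pick H1
  add 197.32.0.0/11 -> H0 at depth 11
  add 231.100.0.0/16 -> H0 at depth 16
  del 197.48.0.0/12 (clear depth 12)
  add 0.0.0.0/0 -> H3 at depth 0
  add 176.236.0.0/16 -> H1 at depth 16
  add 197.0.0.0/8 -> H0 at depth 8
  Q 176.236.16.52: descend 101100001110110000010000 ; hops seen [H3,H1,H0] ; pick H0
  add 197.60.131.232/31 -> H1 at depth 31
  Q 231.100.0.0: descend 1110011101100100 ; hops seen [H3,H0] ; pick H0
  add 176.236.16.0/24 -> H3 at depth 24
  Q 176.236.31.9: descend 10110000111011000001 ; hops seen [H3,H1] ; pick H1
  add 231.96.0.0/12 -> H1 at depth 12
  Q 231.97.226.163: descend 1110011101100 ; hops seen [H3,H1] ; pick H1
  add 176.224.0.0/12 -> H1 at depth 12
  Q 197.0.0.249: descend 1100010100 ; hops seen [H3,H0] ; pick H0
  add 197.60.131.224/28 -> H0 at depth 28
  del 197.60.131.232/31 (clear depth 31)
  del 176.236.16.0/24 (clear depth 24)

== LOOKUPS ==
["H1","H0","H0","H1","H1","H0"]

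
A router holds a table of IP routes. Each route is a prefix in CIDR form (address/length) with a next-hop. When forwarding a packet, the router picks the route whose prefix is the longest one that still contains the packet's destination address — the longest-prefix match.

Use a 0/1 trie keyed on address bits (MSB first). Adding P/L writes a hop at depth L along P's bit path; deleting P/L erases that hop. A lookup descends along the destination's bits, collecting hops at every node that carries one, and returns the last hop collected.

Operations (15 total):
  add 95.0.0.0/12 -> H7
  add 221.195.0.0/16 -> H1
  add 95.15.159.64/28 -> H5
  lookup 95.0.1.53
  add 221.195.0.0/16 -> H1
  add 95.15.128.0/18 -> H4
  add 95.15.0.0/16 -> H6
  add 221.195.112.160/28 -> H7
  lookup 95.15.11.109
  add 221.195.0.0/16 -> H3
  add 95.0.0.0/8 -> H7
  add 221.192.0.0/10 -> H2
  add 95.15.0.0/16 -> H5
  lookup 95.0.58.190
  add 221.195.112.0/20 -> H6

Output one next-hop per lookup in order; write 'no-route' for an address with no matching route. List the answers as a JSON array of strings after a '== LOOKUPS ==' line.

Apply in order:
  + 95.0.0.0/12 (H7) depth=12
  + 221.195.0.0/16 (H1) depth=16
  + 95.15.159.64/28 (H5) depth=28
  ? 95.0.1.53  path d0:-→d1:-→d2:-→d3:-→d4:-→d5:-→d6:-→d7:-→d8:-→d9:-→d10:-→d11:-→d12:H7  best=H7
  + 221.195.0.0/16 (H1) depth=16
  + 95.15.128.0/18 (H4) depth=18
  + 95.15.0.0/16 (H6) depth=16
  + 221.195.112.160/28 (H7) depth=28
  ? 95.15.11.109  path d0:-→d1:-→d2:-→d3:-→d4:-→d5:-→d6:-→d7:-→d8:-→d9:-→d10:-→d11:-→d12:H7→d13:-→d14:-→d15:-→d16:H6  best=H6
  + 221.195.0.0/16 (H3) depth=16
  + 95.0.0.0/8 (H7) depth=8
  + 221.192.0.0/10 (H2) depth=10
  + 95.15.0.0/16 (H5) depth=16
  ? 95.0.58.190  path d0:-→d1:-→d2:-→d3:-→d4:-→d5:-→d6:-→d7:-→d8:H7→d9:-→d10:-→d11:-→d12:H7  best=H7
  + 221.195.112.0/20 (H6) depth=20

== LOOKUPS ==
["H7","H6","H7"]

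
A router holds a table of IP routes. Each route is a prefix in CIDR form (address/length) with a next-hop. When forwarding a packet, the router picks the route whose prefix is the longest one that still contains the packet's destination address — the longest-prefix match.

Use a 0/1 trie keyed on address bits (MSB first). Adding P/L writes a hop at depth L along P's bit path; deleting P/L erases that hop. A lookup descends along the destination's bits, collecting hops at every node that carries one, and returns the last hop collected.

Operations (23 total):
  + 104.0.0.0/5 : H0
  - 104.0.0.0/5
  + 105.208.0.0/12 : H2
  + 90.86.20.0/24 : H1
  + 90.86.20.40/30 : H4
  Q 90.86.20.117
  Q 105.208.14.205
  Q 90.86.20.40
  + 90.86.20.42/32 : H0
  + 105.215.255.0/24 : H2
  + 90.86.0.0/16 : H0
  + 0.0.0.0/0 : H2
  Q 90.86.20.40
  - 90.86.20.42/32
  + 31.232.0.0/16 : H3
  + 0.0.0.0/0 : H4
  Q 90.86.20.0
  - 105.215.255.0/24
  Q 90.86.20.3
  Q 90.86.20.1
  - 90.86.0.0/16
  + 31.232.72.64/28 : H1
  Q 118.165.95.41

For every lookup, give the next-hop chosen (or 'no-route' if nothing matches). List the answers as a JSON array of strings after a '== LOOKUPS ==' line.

Process each operation:
  + 104.0.0.0/5 (H0) depth=5
  del 104.0.0.0/5 (clear depth 5)
  + 105.208.0.0/12 (H2) depth=12
  + 90.86.20.0/24 (H1) depth=24
  + 90.86.20.40/30 (H4) depth=30
  Q 90.86.20.117: descend 0101101001010110000101000 ; hops seen [H1] ; pick H1
  Q 105.208.14.205: descend 011010011101 ; hops seen [H2] ; pick H2
  Q 90.86.20.40: descend 010110100101011000010100001010 ; hops seen [H1,H4] ; pick H4
  + 90.86.20.42/32 (H0) depth=32
  + 105.215.255.0/24 (H2) depth=24
  + 90.86.0.0/16 (H0) depth=16
  + 0.0.0.0/0 (H2) depth=0
  Q 90.86.20.40: descend 010110100101011000010100001010 ; hops seen [H2,H0,H1,H4] ; pick H4
  del 90.86.20.42/32 (clear depth 32)
  + 31.232.0.0/16 (H3) depth=16
  + 0.0.0.0/0 (H4) depth=0
  Q 90.86.20.0: descend 01011010010101100001010000 ; hops seen [H4,H0,H1] ; pick H1
  del 105.215.255.0/24 (clear depth 24)
  Q 90.86.20.3: descend 01011010010101100001010000 ; hops seen [H4,H0,H1] ; pick H1
  Q 90.86.20.1: descend 01011010010101100001010000 ; hops seen [H4,H0,H1] ; pick H1
  del 90.86.0.0/16 (clear depth 16)
  + 31.232.72.64/28 (H1) depth=28
  Q 118.165.95.41: descend 011 ; hops seen [H4] ; pick H4

== LOOKUPS ==
["H1","H2","H4","H4","H1","H1","H1","H4"]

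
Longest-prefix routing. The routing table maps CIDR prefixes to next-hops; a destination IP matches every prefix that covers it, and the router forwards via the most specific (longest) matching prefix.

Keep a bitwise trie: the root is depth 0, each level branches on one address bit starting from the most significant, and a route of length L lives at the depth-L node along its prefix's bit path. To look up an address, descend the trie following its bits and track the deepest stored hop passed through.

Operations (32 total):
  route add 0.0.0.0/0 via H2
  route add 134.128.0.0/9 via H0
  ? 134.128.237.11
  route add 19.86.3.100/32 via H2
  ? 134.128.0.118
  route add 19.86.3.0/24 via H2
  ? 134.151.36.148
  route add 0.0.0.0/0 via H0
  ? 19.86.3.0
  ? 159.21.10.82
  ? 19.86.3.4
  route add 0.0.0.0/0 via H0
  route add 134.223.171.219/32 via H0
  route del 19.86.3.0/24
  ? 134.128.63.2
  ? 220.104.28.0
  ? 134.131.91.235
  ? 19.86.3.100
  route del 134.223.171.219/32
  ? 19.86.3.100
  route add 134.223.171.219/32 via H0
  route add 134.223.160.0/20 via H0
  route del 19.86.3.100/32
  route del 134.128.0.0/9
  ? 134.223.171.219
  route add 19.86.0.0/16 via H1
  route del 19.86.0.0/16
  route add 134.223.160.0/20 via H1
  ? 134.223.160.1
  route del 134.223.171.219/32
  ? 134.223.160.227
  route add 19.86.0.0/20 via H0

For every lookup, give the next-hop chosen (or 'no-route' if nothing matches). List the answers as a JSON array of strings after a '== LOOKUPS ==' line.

Process each operation:
  + 0.0.0.0/0 (H2) depth=0
  + 134.128.0.0/9 (H0) depth=9
  ? 134.128.237.11  path d0:H2→d1:-→d2:-→d3:-→d4:-→d5:-→d6:-→d7:-→d8:-→d9:H0  best=H0
  + 19.86.3.100/32 (H2) depth=32
  ? 134.128.0.118  path d0:H2→d1:-→d2:-→d3:-→d4:-→d5:-→d6:-→d7:-→d8:-→d9:H0  best=H0
  + 19.86.3.0/24 (H2) depth=24
  ? 134.151.36.148  path d0:H2→d1:-→d2:-→d3:-→d4:-→d5:-→d6:-→d7:-→d8:-→d9:H0  best=H0
  + 0.0.0.0/0 (H0) depth=0
  ? 19.86.3.0  path d0:H0→d1:-→d2:-→d3:-→d4:-→d5:-→d6:-→d7:-→d8:-→d9:-→d10:-→d11:-→d12:-→d13:-→d14:-→d15:-→d16:-→d17:-→d18:-→d19:-→d20:-→d21:-→d22:-→d23:-→d24:H2→d25:-  best=H2
  ? 159.21.10.82  path d0:H0→d1:-→d2:-→d3:-  best=H0
  ? 19.86.3.4  path d0:H0→d1:-→d2:-→d3:-→d4:-→d5:-→d6:-→d7:-→d8:-→d9:-→d10:-→d11:-→d12:-→d13:-→d14:-→d15:-→d16:-→d17:-→d18:-→d19:-→d20:-→d21:-→d22:-→d23:-→d24:H2→d25:-  best=H2
  + 0.0.0.0/0 (H0) depth=0
  + 134.223.171.219/32 (H0) depth=32
  - 19.86.3.0/24 clear@24
  ? 134.128.63.2  path d0:H0→d1:-→d2:-→d3:-→d4:-→d5:-→d6:-→d7:-→d8:-→d9:H0  best=H0
  ? 220.104.28.0  path d0:H0→d1:-  best=H0
  ? 134.131.91.235  path d0:H0→d1:-→d2:-→d3:-→d4:-→d5:-→d6:-→d7:-→d8:-→d9:H0  best=H0
  ? 19.86.3.100  path d0:H0→d1:-→d2:-→d3:-→d4:-→d5:-→d6:-→d7:-→d8:-→d9:-→d10:-→d11:-→d12:-→d13:-→d14:-→d15:-→d16:-→d17:-→d18:-→d19:-→d20:-→d21:-→d22:-→d23:-→d24:-→d25:-→d26:-→d27:-→d28:-→d29:-→d30:-→d31:-→d32:H2  best=H2
  - 134.223.171.219/32 clear@32
  ? 19.86.3.100  path d0:H0→d1:-→d2:-→d3:-→d4:-→d5:-→d6:-→d7:-→d8:-→d9:-→d10:-→d11:-→d12:-→d13:-→d14:-→d15:-→d16:-→d17:-→d18:-→d19:-→d20:-→d21:-→d22:-→d23:-→d24:-→d25:-→d26:-→d27:-→d28:-→d29:-→d30:-→d31:-→d32:H2  best=H2
  + 134.223.171.219/32 (H0) depth=32
  + 134.223.160.0/20 (H0) depth=20
  - 19.86.3.100/32 clear@32
  - 134.128.0.0/9 clear@9
  ? 134.223.171.219  path d0:H0→d1:-→d2:-→d3:-→d4:-→d5:-→d6:-→d7:-→d8:-→d9:-→d10:-→d11:-→d12:-→d13:-→d14:-→d15:-→d16:-→d17:-→d18:-→d19:-→d20:H0→d21:-→d22:-→d23:-→d24:-→d25:-→d26:-→d27:-→d28:-→d29:-→d30:-→d31:-→d32:H0  best=H0
  + 19.86.0.0/16 (H1) depth=16
  - 19.86.0.0/16 clear@16
  + 134.223.160.0/20 (H1) depth=20
  ? 134.223.160.1  path d0:H0→d1:-→d2:-→d3:-→d4:-→d5:-→d6:-→d7:-→d8:-→d9:-→d10:-→d11:-→d12:-→d13:-→d14:-→d15:-→d16:-→d17:-→d18:-→d19:-→d20:H1  best=H1
  - 134.223.171.219/32 clear@32
  ? 134.223.160.227  path d0:H0→d1:-→d2:-→d3:-→d4:-→d5:-→d6:-→d7:-→d8:-→d9:-→d10:-→d11:-→d12:-→d13:-→d14:-→d15:-→d16:-→d17:-→d18:-→d19:-→d20:H1  best=H1
  + 19.86.0.0/20 (H0) depth=20

== LOOKUPS ==
["H0","H0","H0","H2","H0","H2","H0","H0","H0","H2","H2","H0","H1","H1"]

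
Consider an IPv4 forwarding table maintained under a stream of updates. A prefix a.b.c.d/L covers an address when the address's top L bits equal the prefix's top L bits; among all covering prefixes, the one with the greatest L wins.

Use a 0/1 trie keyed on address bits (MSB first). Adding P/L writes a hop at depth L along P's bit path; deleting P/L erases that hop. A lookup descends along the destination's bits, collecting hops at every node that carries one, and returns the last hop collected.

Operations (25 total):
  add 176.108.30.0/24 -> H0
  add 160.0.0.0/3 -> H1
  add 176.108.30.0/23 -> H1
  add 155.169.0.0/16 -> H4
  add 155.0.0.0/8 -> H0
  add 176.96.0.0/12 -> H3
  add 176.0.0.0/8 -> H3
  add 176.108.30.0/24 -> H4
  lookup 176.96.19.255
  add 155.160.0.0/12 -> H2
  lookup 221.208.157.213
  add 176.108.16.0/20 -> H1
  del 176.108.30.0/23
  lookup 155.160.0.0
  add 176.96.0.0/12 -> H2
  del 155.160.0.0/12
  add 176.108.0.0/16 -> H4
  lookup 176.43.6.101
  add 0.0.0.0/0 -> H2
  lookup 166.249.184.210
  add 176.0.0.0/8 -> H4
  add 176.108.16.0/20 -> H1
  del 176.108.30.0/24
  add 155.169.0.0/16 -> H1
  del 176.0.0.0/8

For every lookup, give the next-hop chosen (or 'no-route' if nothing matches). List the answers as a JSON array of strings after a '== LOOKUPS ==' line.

Process each operation:
  add 176.108.30.0/24 -> H0 at depth 24
  add 160.0.0.0/3 -> H1 at depth 3
  add 176.108.30.0/23 -> H1 at depth 23
  add 155.169.0.0/16 -> H4 at depth 16
  add 155.0.0.0/8 -> H0 at depth 8
  add 176.96.0.0/12 -> H3 at depth 12
  add 176.0.0.0/8 -> H3 at depth 8
  add 176.108.30.0/24 -> H4 at depth 24
  lookup 176.96.19.255: bits 101100000110 walk d0:-→d1:-→d2:-→d3:H1→d4:-→d5:-→d6:-→d7:-→d8:H3→d9:-→d10:-→d11:-→d12:H3 -> H3
  add 155.160.0.0/12 -> H2 at depth 12
  lookup 221.208.157.213: bits 1 walk d0:-→d1:- -> no-route
  add 176.108.16.0/20 -> H1 at depth 20
  del 176.108.30.0/23 (clear depth 23)
  lookup 155.160.0.0: bits 100110111010 walk d0:-→d1:-→d2:-→d3:-→d4:-→d5:-→d6:-→d7:-→d8:H0→d9:-→d10:-→d11:-→d12:H2 -> H2
  add 176.96.0.0/12 -> H2 at depth 12
  del 155.160.0.0/12 (clear depth 12)
  add 176.108.0.0/16 -> H4 at depth 16
  lookup 176.43.6.101: bits 101100000 walk d0:-→d1:-→d2:-→d3:H1→d4:-→d5:-→d6:-→d7:-→d8:H3→d9:- -> H3
  add 0.0.0.0/0 -> H2 at depth 0
  lookup 166.249.184.210: bits 101 walk d0:H2→d1:-→d2:-→d3:H1 -> H1
  add 176.0.0.0/8 -> H4 at depth 8
  add 176.108.16.0/20 -> H1 at depth 20
  del 176.108.30.0/24 (clear depth 24)
  add 155.169.0.0/16 -> H1 at depth 16
  del 176.0.0.0/8 (clear depth 8)

== LOOKUPS ==
["H3","no-route","H2","H3","H1"]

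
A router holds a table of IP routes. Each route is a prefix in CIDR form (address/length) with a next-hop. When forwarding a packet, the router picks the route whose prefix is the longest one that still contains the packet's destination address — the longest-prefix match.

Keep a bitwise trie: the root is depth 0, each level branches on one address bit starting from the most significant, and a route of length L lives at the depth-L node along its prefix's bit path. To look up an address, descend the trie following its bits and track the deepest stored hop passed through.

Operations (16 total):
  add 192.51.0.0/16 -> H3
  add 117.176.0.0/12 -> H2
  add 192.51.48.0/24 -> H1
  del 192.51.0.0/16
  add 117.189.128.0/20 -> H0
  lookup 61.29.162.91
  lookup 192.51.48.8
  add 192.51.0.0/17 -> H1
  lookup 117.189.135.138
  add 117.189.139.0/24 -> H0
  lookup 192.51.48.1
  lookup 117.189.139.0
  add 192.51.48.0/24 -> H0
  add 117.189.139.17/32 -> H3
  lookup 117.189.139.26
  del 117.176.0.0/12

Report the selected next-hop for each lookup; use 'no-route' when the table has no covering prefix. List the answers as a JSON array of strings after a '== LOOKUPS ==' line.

Process each operation:
  + 192.51.0.0/16 (H3) depth=16
  + 117.176.0.0/12 (H2) depth=12
  + 192.51.48.0/24 (H1) depth=24
  del 192.51.0.0/16 (clear depth 16)
  + 117.189.128.0/20 (H0) depth=20
  ? 61.29.162.91  path d0:-→d1:-  best=no-route
  ? 192.51.48.8  path d0:-→d1:-→d2:-→d3:-→d4:-→d5:-→d6:-→d7:-→d8:-→d9:-→d10:-→d11:-→d12:-→d13:-→d14:-→d15:-→d16:-→d17:-→d18:-→d19:-→d20:-→d21:-→d22:-→d23:-→d24:H1  best=H1
  + 192.51.0.0/17 (H1) depth=17
  ? 117.189.135.138  path d0:-→d1:-→d2:-→d3:-→d4:-→d5:-→d6:-→d7:-→d8:-→d9:-→d10:-→d11:-→d12:H2→d13:-→d14:-→d15:-→d16:-→d17:-→d18:-→d19:-→d20:H0  best=H0
  + 117.189.139.0/24 (H0) depth=24
  ? 192.51.48.1  path d0:-→d1:-→d2:-→d3:-→d4:-→d5:-→d6:-→d7:-→d8:-→d9:-→d10:-→d11:-→d12:-→d13:-→d14:-→d15:-→d16:-→d17:H1→d18:-→d19:-→d20:-→d21:-→d22:-→d23:-→d24:H1  best=H1
  ? 117.189.139.0  path d0:-→d1:-→d2:-→d3:-→d4:-→d5:-→d6:-→d7:-→d8:-→d9:-→d10:-→d11:-→d12:H2→d13:-→d14:-→d15:-→d16:-→d17:-→d18:-→d19:-→d20:H0→d21:-→d22:-→d23:-→d24:H0  best=H0
  + 192.51.48.0/24 (H0) depth=24
  + 117.189.139.17/32 (H3) depth=32
  ? 117.189.139.26  path d0:-→d1:-→d2:-→d3:-→d4:-→d5:-→d6:-→d7:-→d8:-→d9:-→d10:-→d11:-→d12:H2→d13:-→d14:-→d15:-→d16:-→d17:-→d18:-→d19:-→d20:H0→d21:-→d22:-→d23:-→d24:H0→d25:-→d26:-→d27:-→d28:-  best=H0
  del 117.176.0.0/12 (clear depth 12)

== LOOKUPS ==
["no-route","H1","H0","H1","H0","H0"]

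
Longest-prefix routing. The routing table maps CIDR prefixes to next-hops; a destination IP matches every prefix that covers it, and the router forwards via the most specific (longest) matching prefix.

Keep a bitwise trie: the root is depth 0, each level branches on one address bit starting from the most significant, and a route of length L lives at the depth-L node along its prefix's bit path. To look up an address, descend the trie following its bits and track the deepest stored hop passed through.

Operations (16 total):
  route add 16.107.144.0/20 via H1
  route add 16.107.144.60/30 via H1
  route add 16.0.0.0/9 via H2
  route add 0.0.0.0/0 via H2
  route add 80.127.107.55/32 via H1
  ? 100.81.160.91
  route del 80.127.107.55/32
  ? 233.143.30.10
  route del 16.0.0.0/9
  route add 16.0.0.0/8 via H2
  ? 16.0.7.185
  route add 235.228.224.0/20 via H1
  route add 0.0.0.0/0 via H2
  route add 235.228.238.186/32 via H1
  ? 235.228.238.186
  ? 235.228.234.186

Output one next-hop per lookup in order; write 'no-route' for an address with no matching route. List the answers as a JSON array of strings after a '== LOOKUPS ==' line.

Apply in order:
  add 16.107.144.0/20 -> H1 at depth 20
  add 16.107.144.60/30 -> H1 at depth 30
  add 16.0.0.0/9 -> H2 at depth 9
  add 0.0.0.0/0 -> H2 at depth 0
  add 80.127.107.55/32 -> H1 at depth 32
  ? 100.81.160.91  path d0:H2→d1:-→d2:-  best=H2
  - 80.127.107.55/32 clear@32
  ? 233.143.30.10  path d0:H2  best=H2
  - 16.0.0.0/9 clear@9
  add 16.0.0.0/8 -> H2 at depth 8
  ? 16.0.7.185  path d0:H2→d1:-→d2:-→d3:-→d4:-→d5:-→d6:-→d7:-→d8:H2→d9:-  best=H2
  add 235.228.224.0/20 -> H1 at depth 20
  add 0.0.0.0/0 -> H2 at depth 0
  add 235.228.238.186/32 -> H1 at depth 32
  ? 235.228.238.186  path d0:H2→d1:-→d2:-→d3:-→d4:-→d5:-→d6:-→d7:-→d8:-→d9:-→d10:-→d11:-→d12:-→d13:-→d14:-→d15:-→d16:-→d17:-→d18:-→d19:-→d20:H1→d21:-→d22:-→d23:-→d24:-→d25:-→d26:-→d27:-→d28:-→d29:-→d30:-→d31:-→d32:H1  best=H1
  ? 235.228.234.186  path d0:H2→d1:-→d2:-→d3:-→d4:-→d5:-→d6:-→d7:-→d8:-→d9:-→d10:-→d11:-→d12:-→d13:-→d14:-→d15:-→d16:-→d17:-→d18:-→d19:-→d20:H1→d21:-  best=H1

== LOOKUPS ==
["H2","H2","H2","H1","H1"]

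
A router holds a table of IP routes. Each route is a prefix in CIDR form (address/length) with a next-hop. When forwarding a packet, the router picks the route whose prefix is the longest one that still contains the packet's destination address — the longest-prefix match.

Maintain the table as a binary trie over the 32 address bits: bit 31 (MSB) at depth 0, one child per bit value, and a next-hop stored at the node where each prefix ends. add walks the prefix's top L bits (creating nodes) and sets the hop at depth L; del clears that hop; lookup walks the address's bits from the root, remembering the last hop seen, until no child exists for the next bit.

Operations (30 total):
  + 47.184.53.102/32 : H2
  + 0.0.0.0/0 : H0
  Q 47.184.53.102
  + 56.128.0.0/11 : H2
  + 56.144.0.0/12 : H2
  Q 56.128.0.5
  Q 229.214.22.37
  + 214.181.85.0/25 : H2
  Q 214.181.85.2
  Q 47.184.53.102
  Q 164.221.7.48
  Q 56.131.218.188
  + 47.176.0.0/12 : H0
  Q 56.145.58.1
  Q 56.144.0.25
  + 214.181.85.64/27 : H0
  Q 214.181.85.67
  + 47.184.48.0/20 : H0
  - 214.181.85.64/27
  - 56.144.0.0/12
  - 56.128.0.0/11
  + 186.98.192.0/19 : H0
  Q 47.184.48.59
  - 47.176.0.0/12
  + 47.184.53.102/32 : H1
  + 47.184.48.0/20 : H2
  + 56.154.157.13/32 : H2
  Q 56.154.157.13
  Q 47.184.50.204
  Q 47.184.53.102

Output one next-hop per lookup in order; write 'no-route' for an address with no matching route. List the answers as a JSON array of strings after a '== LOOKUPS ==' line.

Trace:
  add 47.184.53.102/32 -> H2 at depth 32
  add 0.0.0.0/0 -> H0 at depth 0
  Q 47.184.53.102: descend 00101111101110000011010101100110 ; hops seen [H0,H2] ; pick H2
  add 56.128.0.0/11 -> H2 at depth 11
  add 56.144.0.0/12 -> H2 at depth 12
  Q 56.128.0.5: descend 00111000100 ; hops seen [H0,H2] ; pick H2
  Q 229.214.22.37: descend ε ; hops seen [H0] ; pick H0
  add 214.181.85.0/25 -> H2 at depth 25
  Q 214.181.85.2: descend 1101011010110101010101010 ; hops seen [H0,H2] ; pick H2
  Q 47.184.53.102: descend 00101111101110000011010101100110 ; hops seen [H0,H2] ; pick H2
  Q 164.221.7.48: descend 1 ; hops seen [H0] ; pick H0
  Q 56.131.218.188: descend 00111000100 ; hops seen [H0,H2] ; pick H2
  add 47.176.0.0/12 -> H0 at depth 12
  Q 56.145.58.1: descend 001110001001 ; hops seen [H0,H2,H2] ; pick H2
  Q 56.144.0.25: descend 001110001001 ; hops seen [H0,H2,H2] ; pick H2
  add 214.181.85.64/27 -> H0 at depth 27
  Q 214.181.85.67: descend 110101101011010101010101010 ; hops seen [H0,H2,H0] ; pick H0
  add 47.184.48.0/20 -> H0 at depth 20
  - 214.181.85.64/27 clear@27
  - 56.144.0.0/12 clear@12
  - 56.128.0.0/11 clear@11
  add 186.98.192.0/19 -> H0 at depth 19
  Q 47.184.48.59: descend 001011111011100000110 ; hops seen [H0,H0,H0] ; pick H0
  - 47.176.0.0/12 clear@12
  add 47.184.53.102/32 -> H1 at depth 32
  add 47.184.48.0/20 -> H2 at depth 20
  add 56.154.157.13/32 -> H2 at depth 32
  Q 56.154.157.13: descend 00111000100110101001110100001101 ; hops seen [H0,H2] ; pick H2
  Q 47.184.50.204: descend 001011111011100000110 ; hops seen [H0,H2] ; pick H2
  Q 47.184.53.102: descend 00101111101110000011010101100110 ; hops seen [H0,H2,H1] ; pick H1

== LOOKUPS ==
["H2","H2","H0","H2","H2","H0","H2","H2","H2","H0","H0","H2","H2","H1"]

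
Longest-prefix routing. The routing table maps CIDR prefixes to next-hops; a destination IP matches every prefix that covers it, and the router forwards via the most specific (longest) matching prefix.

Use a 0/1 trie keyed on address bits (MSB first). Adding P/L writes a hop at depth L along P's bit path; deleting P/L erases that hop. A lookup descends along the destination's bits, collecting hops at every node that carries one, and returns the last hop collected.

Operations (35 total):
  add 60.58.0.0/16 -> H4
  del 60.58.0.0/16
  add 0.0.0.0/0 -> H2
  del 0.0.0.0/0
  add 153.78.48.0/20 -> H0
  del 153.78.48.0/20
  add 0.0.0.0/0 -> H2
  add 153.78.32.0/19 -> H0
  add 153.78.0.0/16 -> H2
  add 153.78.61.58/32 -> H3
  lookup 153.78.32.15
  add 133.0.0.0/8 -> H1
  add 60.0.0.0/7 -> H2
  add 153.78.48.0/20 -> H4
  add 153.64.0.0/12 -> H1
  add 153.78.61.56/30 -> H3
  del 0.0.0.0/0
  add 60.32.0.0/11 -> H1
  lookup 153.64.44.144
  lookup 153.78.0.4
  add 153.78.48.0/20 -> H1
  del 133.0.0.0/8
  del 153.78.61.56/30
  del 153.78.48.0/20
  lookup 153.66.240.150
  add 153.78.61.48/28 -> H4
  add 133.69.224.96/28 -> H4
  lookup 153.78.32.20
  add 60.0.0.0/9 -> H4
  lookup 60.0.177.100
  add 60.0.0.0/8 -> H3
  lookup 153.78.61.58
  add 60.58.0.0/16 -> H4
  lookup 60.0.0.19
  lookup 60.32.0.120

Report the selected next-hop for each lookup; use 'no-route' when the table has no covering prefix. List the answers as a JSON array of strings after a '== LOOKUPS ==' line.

Process each operation:
  add 60.58.0.0/16 -> H4 at depth 16
  del 60.58.0.0/16 (clear depth 16)
  add 0.0.0.0/0 -> H2 at depth 0
  del 0.0.0.0/0 (clear depth 0)
  add 153.78.48.0/20 -> H0 at depth 20
  del 153.78.48.0/20 (clear depth 20)
  add 0.0.0.0/0 -> H2 at depth 0
  add 153.78.32.0/19 -> H0 at depth 19
  add 153.78.0.0/16 -> H2 at depth 16
  add 153.78.61.58/32 -> H3 at depth 32
  lookup 153.78.32.15: bits 1001100101001110001 walk d0:H2→d1:-→d2:-→d3:-→d4:-→d5:-→d6:-→d7:-→d8:-→d9:-→d10:-→d11:-→d12:-→d13:-→d14:-→d15:-→d16:H2→d17:-→d18:-→d19:H0 -> H0
  add 133.0.0.0/8 -> H1 at depth 8
  add 60.0.0.0/7 -> H2 at depth 7
  add 153.78.48.0/20 -> H4 at depth 20
  add 153.64.0.0/12 -> H1 at depth 12
  add 153.78.61.56/30 -> H3 at depth 30
  del 0.0.0.0/0 (clear depth 0)
  add 60.32.0.0/11 -> H1 at depth 11
  lookup 153.64.44.144: bits 100110010100 walk d0:-→d1:-→d2:-→d3:-→d4:-→d5:-→d6:-→d7:-→d8:-→d9:-→d10:-→d11:-→d12:H1 -> H1
  lookup 153.78.0.4: bits 100110010100111000 walk d0:-→d1:-→d2:-→d3:-→d4:-→d5:-→d6:-→d7:-→d8:-→d9:-→d10:-→d11:-→d12:H1→d13:-→d14:-→d15:-→d16:H2→d17:-→d18:- -> H2
  add 153.78.48.0/20 -> H1 at depth 20
  del 133.0.0.0/8 (clear depth 8)
  del 153.78.61.56/30 (clear depth 30)
  del 153.78.48.0/20 (clear depth 20)
  lookup 153.66.240.150: bits 100110010100 walk d0:-→d1:-→d2:-→d3:-→d4:-→d5:-→d6:-→d7:-→d8:-→d9:-→d10:-→d11:-→d12:H1 -> H1
  add 153.78.61.48/28 -> H4 at depth 28
  add 133.69.224.96/28 -> H4 at depth 28
  lookup 153.78.32.20: bits 1001100101001110001 walk d0:-→d1:-→d2:-→d3:-→d4:-→d5:-→d6:-→d7:-→d8:-→d9:-→d10:-→d11:-→d12:H1→d13:-→d14:-→d15:-→d16:H2→d17:-→d18:-→d19:H0 -> H0
  add 60.0.0.0/9 -> H4 at depth 9
  lookup 60.0.177.100: bits 0011110000 walk d0:-→d1:-→d2:-→d3:-→d4:-→d5:-→d6:-→d7:H2→d8:-→d9:H4→d10:- -> H4
  add 60.0.0.0/8 -> H3 at depth 8
  lookup 153.78.61.58: bits 10011001010011100011110100111010 walk d0:-→d1:-→d2:-→d3:-→d4:-→d5:-→d6:-→d7:-→d8:-→d9:-→d10:-→d11:-→d12:H1→d13:-→d14:-→d15:-→d16:H2→d17:-→d18:-→d19:H0→d20:-→d21:-→d22:-→d23:-→d24:-→d25:-→d26:-→d27:-→d28:H4→d29:-→d30:-→d31:-→d32:H3 -> H3
  add 60.58.0.0/16 -> H4 at depth 16
  lookup 60.0.0.19: bits 0011110000 walk d0:-→d1:-→d2:-→d3:-→d4:-→d5:-→d6:-→d7:H2→d8:H3→d9:H4→d10:- -> H4
  lookup 60.32.0.120: bits 00111100001 walk d0:-→d1:-→d2:-→d3:-→d4:-→d5:-→d6:-→d7:H2→d8:H3→d9:H4→d10:-→d11:H1 -> H1

== LOOKUPS ==
["H0","H1","H2","H1","H0","H4","H3","H4","H1"]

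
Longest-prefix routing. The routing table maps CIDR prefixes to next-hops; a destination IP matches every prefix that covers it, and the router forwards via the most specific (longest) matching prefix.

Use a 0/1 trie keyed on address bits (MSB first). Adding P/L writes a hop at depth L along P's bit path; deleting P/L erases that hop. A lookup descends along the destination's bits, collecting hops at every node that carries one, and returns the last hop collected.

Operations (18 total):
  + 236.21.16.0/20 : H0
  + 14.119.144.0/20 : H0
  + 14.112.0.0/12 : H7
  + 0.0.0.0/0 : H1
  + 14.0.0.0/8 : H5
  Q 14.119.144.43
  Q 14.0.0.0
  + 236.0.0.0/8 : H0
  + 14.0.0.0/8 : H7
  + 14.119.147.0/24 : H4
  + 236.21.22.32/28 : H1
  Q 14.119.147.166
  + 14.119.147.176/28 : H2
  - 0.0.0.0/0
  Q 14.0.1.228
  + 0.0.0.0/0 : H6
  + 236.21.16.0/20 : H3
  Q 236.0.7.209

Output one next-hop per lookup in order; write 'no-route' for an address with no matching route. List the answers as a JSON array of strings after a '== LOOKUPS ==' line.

Apply in order:
  + 236.21.16.0/20 (H0) depth=20
  + 14.119.144.0/20 (H0) depth=20
  + 14.112.0.0/12 (H7) depth=12
  + 0.0.0.0/0 (H1) depth=0
  + 14.0.0.0/8 (H5) depth=8
  Q 14.119.144.43: descend 00001110011101111001 ; hops seen [H1,H5,H7,H0] ; pick H0
  Q 14.0.0.0: descend 000011100 ; hops seen [H1,H5] ; pick H5
  + 236.0.0.0/8 (H0) depth=8
  + 14.0.0.0/8 (H7) depth=8
  + 14.119.147.0/24 (H4) depth=24
  + 236.21.22.32/28 (H1) depth=28
  Q 14.119.147.166: descend 000011100111011110010011 ; hops seen [H1,H7,H7,H0,H4] ; pick H4
  + 14.119.147.176/28 (H2) depth=28
  del 0.0.0.0/0 (clear depth 0)
  Q 14.0.1.228: descend 000011100 ; hops seen [H7] ; pick H7
  + 0.0.0.0/0 (H6) depth=0
  + 236.21.16.0/20 (H3) depth=20
  Q 236.0.7.209: descend 11101100000 ; hops seen [H6,H0] ; pick H0

== LOOKUPS ==
["H0","H5","H4","H7","H0"]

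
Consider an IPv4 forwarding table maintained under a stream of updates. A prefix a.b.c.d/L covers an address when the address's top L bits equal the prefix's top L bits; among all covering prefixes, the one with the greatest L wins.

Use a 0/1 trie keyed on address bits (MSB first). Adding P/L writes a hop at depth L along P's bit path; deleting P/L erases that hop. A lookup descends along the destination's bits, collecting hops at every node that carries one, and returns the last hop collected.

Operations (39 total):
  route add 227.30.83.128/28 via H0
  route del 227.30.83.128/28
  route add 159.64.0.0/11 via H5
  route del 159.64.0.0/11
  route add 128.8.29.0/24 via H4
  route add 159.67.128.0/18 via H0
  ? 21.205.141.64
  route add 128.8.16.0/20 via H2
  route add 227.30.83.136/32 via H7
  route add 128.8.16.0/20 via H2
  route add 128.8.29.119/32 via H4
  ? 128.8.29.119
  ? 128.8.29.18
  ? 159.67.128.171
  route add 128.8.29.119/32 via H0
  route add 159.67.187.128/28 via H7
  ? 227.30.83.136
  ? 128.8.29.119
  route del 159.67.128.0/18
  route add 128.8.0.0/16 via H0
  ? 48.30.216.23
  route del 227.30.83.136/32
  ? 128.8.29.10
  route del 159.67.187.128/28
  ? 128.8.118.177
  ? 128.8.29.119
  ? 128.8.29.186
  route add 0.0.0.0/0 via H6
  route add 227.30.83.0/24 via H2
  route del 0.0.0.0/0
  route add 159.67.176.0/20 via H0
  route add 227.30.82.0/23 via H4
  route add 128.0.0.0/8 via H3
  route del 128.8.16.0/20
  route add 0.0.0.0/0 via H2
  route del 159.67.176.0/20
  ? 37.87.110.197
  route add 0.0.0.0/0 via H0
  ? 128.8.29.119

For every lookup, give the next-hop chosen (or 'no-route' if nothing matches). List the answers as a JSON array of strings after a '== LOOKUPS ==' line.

Trace:
  add 227.30.83.128/28 -> H0 at depth 28
  - 227.30.83.128/28 clear@28
  add 159.64.0.0/11 -> H5 at depth 11
  - 159.64.0.0/11 clear@11
  add 128.8.29.0/24 -> H4 at depth 24
  add 159.67.128.0/18 -> H0 at depth 18
  ? 21.205.141.64  path d0:-  best=no-route
  add 128.8.16.0/20 -> H2 at depth 20
  add 227.30.83.136/32 -> H7 at depth 32
  add 128.8.16.0/20 -> H2 at depth 20
  add 128.8.29.119/32 -> H4 at depth 32
  ? 128.8.29.119  path d0:-→d1:-→d2:-→d3:-→d4:-→d5:-→d6:-→d7:-→d8:-→d9:-→d10:-→d11:-→d12:-→d13:-→d14:-→d15:-→d16:-→d17:-→d18:-→d19:-→d20:H2→d21:-→d22:-→d23:-→d24:H4→d25:-→d26:-→d27:-→d28:-→d29:-→d30:-→d31:-→d32:H4  best=H4
  ? 128.8.29.18  path d0:-→d1:-→d2:-→d3:-→d4:-→d5:-→d6:-→d7:-→d8:-→d9:-→d10:-→d11:-→d12:-→d13:-→d14:-→d15:-→d16:-→d17:-→d18:-→d19:-→d20:H2→d21:-→d22:-→d23:-→d24:H4→d25:-  best=H4
  ? 159.67.128.171  path d0:-→d1:-→d2:-→d3:-→d4:-→d5:-→d6:-→d7:-→d8:-→d9:-→d10:-→d11:-→d12:-→d13:-→d14:-→d15:-→d16:-→d17:-→d18:H0  best=H0
  add 128.8.29.119/32 -> H0 at depth 32
  add 159.67.187.128/28 -> H7 at depth 28
  ? 227.30.83.136  path d0:-→d1:-→d2:-→d3:-→d4:-→d5:-→d6:-→d7:-→d8:-→d9:-→d10:-→d11:-→d12:-→d13:-→d14:-→d15:-→d16:-→d17:-→d18:-→d19:-→d20:-→d21:-→d22:-→d23:-→d24:-→d25:-→d26:-→d27:-→d28:-→d29:-→d30:-→d31:-→d32:H7  best=H7
  ? 128.8.29.119  path d0:-→d1:-→d2:-→d3:-→d4:-→d5:-→d6:-→d7:-→d8:-→d9:-→d10:-→d11:-→d12:-→d13:-→d14:-→d15:-→d16:-→d17:-→d18:-→d19:-→d20:H2→d21:-→d22:-→d23:-→d24:H4→d25:-→d26:-→d27:-→d28:-→d29:-→d30:-→d31:-→d32:H0  best=H0
  - 159.67.128.0/18 clear@18
  add 128.8.0.0/16 -> H0 at depth 16
  ? 48.30.216.23  path d0:-  best=no-route
  - 227.30.83.136/32 clear@32
  ? 128.8.29.10  path d0:-→d1:-→d2:-→d3:-→d4:-→d5:-→d6:-→d7:-→d8:-→d9:-→d10:-→d11:-→d12:-→d13:-→d14:-→d15:-→d16:H0→d17:-→d18:-→d19:-→d20:H2→d21:-→d22:-→d23:-→d24:H4→d25:-  best=H4
  - 159.67.187.128/28 clear@28
  ? 128.8.118.177  path d0:-→d1:-→d2:-→d3:-→d4:-→d5:-→d6:-→d7:-→d8:-→d9:-→d10:-→d11:-→d12:-→d13:-→d14:-→d15:-→d16:H0→d17:-  best=H0
  ? 128.8.29.119  path d0:-→d1:-→d2:-→d3:-→d4:-→d5:-→d6:-→d7:-→d8:-→d9:-→d10:-→d11:-→d12:-→d13:-→d14:-→d15:-→d16:H0→d17:-→d18:-→d19:-→d20:H2→d21:-→d22:-→d23:-→d24:H4→d25:-→d26:-→d27:-→d28:-→d29:-→d30:-→d31:-→d32:H0  best=H0
  ? 128.8.29.186  path d0:-→d1:-→d2:-→d3:-→d4:-→d5:-→d6:-→d7:-→d8:-→d9:-→d10:-→d11:-→d12:-→d13:-→d14:-→d15:-→d16:H0→d17:-→d18:-→d19:-→d20:H2→d21:-→d22:-→d23:-→d24:H4  best=H4
  add 0.0.0.0/0 -> H6 at depth 0
  add 227.30.83.0/24 -> H2 at depth 24
  - 0.0.0.0/0 clear@0
  add 159.67.176.0/20 -> H0 at depth 20
  add 227.30.82.0/23 -> H4 at depth 23
  add 128.0.0.0/8 -> H3 at depth 8
  - 128.8.16.0/20 clear@20
  add 0.0.0.0/0 -> H2 at depth 0
  - 159.67.176.0/20 clear@20
  ? 37.87.110.197  path d0:H2  best=H2
  add 0.0.0.0/0 -> H0 at depth 0
  ? 128.8.29.119  path d0:H0→d1:-→d2:-→d3:-→d4:-→d5:-→d6:-→d7:-→d8:H3→d9:-→d10:-→d11:-→d12:-→d13:-→d14:-→d15:-→d16:H0→d17:-→d18:-→d19:-→d20:-→d21:-→d22:-→d23:-→d24:H4→d25:-→d26:-→d27:-→d28:-→d29:-→d30:-→d31:-→d32:H0  best=H0

== LOOKUPS ==
["no-route","H4","H4","H0","H7","H0","no-route","H4","H0","H0","H4","H2","H0"]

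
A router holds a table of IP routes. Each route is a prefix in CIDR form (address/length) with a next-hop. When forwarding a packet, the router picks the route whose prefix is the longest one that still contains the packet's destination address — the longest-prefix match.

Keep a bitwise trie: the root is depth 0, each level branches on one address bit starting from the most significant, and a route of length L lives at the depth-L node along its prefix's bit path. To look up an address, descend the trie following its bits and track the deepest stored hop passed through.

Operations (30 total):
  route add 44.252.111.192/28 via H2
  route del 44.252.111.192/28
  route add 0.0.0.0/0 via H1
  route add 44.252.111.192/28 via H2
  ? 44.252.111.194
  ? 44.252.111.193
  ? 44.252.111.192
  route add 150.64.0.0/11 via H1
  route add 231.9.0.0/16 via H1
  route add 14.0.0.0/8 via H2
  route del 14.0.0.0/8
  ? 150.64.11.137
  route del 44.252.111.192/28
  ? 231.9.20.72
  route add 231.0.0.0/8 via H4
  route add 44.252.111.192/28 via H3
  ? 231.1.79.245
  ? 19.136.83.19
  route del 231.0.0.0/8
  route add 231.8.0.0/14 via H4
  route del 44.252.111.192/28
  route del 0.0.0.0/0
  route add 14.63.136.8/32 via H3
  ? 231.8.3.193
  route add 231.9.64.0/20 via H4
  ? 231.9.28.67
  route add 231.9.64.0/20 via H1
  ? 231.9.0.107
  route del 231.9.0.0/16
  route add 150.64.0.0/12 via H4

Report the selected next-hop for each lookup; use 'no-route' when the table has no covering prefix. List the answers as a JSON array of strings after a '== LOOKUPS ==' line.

Apply in order:
  add 44.252.111.192/28 -> H2 at depth 28
  del 44.252.111.192/28 (clear depth 28)
  add 0.0.0.0/0 -> H1 at depth 0
  add 44.252.111.192/28 -> H2 at depth 28
  Q 44.252.111.194: descend 0010110011111100011011111100 ; hops seen [H1,H2] ; pick H2
  Q 44.252.111.193: descend 0010110011111100011011111100 ; hops seen [H1,H2] ; pick H2
  Q 44.252.111.192: descend 0010110011111100011011111100 ; hops seen [H1,H2] ; pick H2
  add 150.64.0.0/11 -> H1 at depth 11
  add 231.9.0.0/16 -> H1 at depth 16
  add 14.0.0.0/8 -> H2 at depth 8
  del 14.0.0.0/8 (clear depth 8)
  Q 150.64.11.137: descend 10010110010 ; hops seen [H1,H1] ; pick H1
  del 44.252.111.192/28 (clear depth 28)
  Q 231.9.20.72: descend 1110011100001001 ; hops seen [H1,H1] ; pick H1
  add 231.0.0.0/8 -> H4 at depth 8
  add 44.252.111.192/28 -> H3 at depth 28
  Q 231.1.79.245: descend 111001110000 ; hops seen [H1,H4] ; pick H4
  Q 19.136.83.19: descend 000 ; hops seen [H1] ; pick H1
  del 231.0.0.0/8 (clear depth 8)
  add 231.8.0.0/14 -> H4 at depth 14
  del 44.252.111.192/28 (clear depth 28)
  del 0.0.0.0/0 (clear depth 0)
  add 14.63.136.8/32 -> H3 at depth 32
  Q 231.8.3.193: descend 111001110000100 ; hops seen [H4] ; pick H4
  add 231.9.64.0/20 -> H4 at depth 20
  Q 231.9.28.67: descend 11100111000010010 ; hops seen [H4,H1] ; pick H1
  add 231.9.64.0/20 -> H1 at depth 20
  Q 231.9.0.107: descend 11100111000010010 ; hops seen [H4,H1] ; pick H1
  del 231.9.0.0/16 (clear depth 16)
  add 150.64.0.0/12 -> H4 at depth 12

== LOOKUPS ==
["H2","H2","H2","H1","H1","H4","H1","H4","H1","H1"]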